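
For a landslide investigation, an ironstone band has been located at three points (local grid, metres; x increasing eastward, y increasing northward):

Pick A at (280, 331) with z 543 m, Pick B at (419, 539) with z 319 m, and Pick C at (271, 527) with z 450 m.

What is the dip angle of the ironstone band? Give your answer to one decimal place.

44.6°

Two edge vectors: Pick A→Pick B = (139, 208, -224), Pick A→Pick C = (-9, 196, -93).
Normal n = (Pick A→Pick B) × (Pick A→Pick C) = (24560, 14943, 29116).
So ∂z/∂x = −n_x/n_z = −0.84352 and ∂z/∂y = −n_y/n_z = −0.51322.
Gradient magnitude |∇z| = √(a² + b²) = √(0.71153 + 0.26340) = 0.98738.
True dip = arctan(0.98738) = 44.6°, dipping toward ENE (azimuth ≈ 059°).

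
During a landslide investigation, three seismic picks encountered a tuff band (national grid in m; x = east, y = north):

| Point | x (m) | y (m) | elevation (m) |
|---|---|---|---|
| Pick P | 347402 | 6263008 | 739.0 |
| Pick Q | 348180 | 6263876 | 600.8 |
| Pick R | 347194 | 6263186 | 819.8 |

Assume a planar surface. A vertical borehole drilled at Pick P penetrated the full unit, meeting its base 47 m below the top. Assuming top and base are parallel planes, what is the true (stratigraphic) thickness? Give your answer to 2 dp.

44.82 m

Two edge vectors: Pick P→Pick Q = (778, 868, -138.2), Pick P→Pick R = (-208, 178, 80.8).
Normal n = (Pick P→Pick Q) × (Pick P→Pick R) = (94734, -34116.8, 319028).
So ∂z/∂x = −n_x/n_z = −0.29695 and ∂z/∂y = −n_y/n_z = 0.10694.
|∇z| = √(a²+b²) = 0.31562, so dip δ = arctan(0.31562) = 17.52°.
True thickness = vertical thickness × cos δ = 47 × cos 17.52° = 44.82 m.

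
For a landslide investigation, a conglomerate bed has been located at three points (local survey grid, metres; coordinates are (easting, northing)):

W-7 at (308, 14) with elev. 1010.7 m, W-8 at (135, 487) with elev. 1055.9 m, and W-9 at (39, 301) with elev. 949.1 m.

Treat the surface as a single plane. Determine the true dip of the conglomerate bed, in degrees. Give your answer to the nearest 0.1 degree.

31.7°

Let the plane be z = a·E + b·N + c.
W-8−W-7: −173a + 473b = 45.2;  W-9−W-7: −269a + 287b = −61.6.
Solving gives a = 0.54274, b = 0.29407.
Gradient magnitude |∇z| = √(a² + b²) = √(0.29457 + 0.08648) = 0.61729.
True dip = arctan(0.61729) = 31.7°, dipping toward WSW (azimuth ≈ 242°).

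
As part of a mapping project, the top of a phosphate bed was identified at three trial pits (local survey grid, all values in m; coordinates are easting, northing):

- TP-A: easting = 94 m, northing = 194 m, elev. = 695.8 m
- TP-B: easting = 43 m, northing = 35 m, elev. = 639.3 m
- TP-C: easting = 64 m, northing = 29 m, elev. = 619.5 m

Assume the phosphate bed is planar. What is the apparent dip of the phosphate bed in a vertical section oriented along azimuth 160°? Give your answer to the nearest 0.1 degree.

39.7°

Two edge vectors: TP-A→TP-B = (-51, -159, -56.5), TP-A→TP-C = (-30, -165, -76.3).
Normal n = (TP-A→TP-B) × (TP-A→TP-C) = (2809.2, -2196.3, 3645).
So ∂z/∂easting = −n_x/n_z = −0.77070 and ∂z/∂northing = −n_y/n_z = 0.60255.
Unit vector along 160° is (sin 160°, cos 160°) = (0.3420, -0.9397).
Slope in that direction = a·(0.3420) + b·(-0.9397) = −0.82981.
Apparent dip = arctan|0.82981| = 39.7° (true dip is 44.4°, so apparent ≤ true as expected).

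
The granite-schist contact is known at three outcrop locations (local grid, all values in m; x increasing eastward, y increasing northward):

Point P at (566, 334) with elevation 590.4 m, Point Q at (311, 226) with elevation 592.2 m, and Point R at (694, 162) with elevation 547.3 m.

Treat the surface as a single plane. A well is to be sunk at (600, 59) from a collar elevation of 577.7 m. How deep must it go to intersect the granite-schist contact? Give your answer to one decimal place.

41.5 m

Let the plane be z = a·x + b·y + c.
Point Q−Point P: −255a − 108b = 1.8;  Point R−Point P: 128a − 172b = −43.1.
Solving gives a = −0.08606, b = 0.18654.
Then c = 590.4 − a·566 − b·334 = 576.81.
At (600, 59): z_contact = −51.64 + 11.01 + 576.81 = 536.18 m.
Depth below ground = 577.7 − 536.18 = 41.5 m.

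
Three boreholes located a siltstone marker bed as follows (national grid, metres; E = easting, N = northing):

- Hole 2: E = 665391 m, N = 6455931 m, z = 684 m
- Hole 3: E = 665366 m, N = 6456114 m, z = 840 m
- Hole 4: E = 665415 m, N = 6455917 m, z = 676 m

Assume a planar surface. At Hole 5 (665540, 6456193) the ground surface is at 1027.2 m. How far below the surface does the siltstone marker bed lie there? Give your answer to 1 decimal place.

86.9 m

Two edge vectors: Hole 2→Hole 3 = (-25, 183, 156), Hole 2→Hole 4 = (24, -14, -8).
Normal n = (Hole 2→Hole 3) × (Hole 2→Hole 4) = (720, 3544, -4042).
So ∂z/∂E = −n_x/n_z = 0.178129639 and ∂z/∂N = −n_y/n_z = 0.876793667.
Intercept c from Hole 2: 684 − 118525.86 − 5660519.41 = −5778361.27.
At (665540, 6456193): z_contact = 118552.40 + 5660749.13 − 5778361.27 = 940.26 m.
Depth below ground = 1027.2 − 940.26 = 86.9 m.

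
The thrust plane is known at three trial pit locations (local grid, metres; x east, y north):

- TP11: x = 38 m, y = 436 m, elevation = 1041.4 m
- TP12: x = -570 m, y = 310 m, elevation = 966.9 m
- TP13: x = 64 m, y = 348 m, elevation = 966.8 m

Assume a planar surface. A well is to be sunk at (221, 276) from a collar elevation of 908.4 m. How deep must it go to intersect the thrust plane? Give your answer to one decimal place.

9.4 m

Let the plane be z = a·x + b·y + c.
TP12−TP11: −608a − 126b = −74.5;  TP13−TP11: 26a − 88b = −74.6.
Solving gives a = −0.05008, b = 0.83293.
Then c = 1041.4 − a·38 − b·436 = 680.15.
At (221, 276): z_contact = −11.07 + 229.89 + 680.15 = 898.97 m.
Depth below ground = 908.4 − 898.97 = 9.4 m.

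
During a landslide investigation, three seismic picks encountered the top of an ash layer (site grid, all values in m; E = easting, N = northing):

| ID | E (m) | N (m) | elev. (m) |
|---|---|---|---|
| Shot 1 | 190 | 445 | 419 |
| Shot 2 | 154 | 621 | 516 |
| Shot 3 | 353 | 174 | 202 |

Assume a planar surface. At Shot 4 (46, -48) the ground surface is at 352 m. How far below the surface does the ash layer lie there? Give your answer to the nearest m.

51 m

Let the plane be z = a·E + b·N + c.
Shot 2−Shot 1: −36a + 176b = 97;  Shot 3−Shot 1: 163a − 271b = −217.
Solving gives a = −0.62883, b = 0.42251.
Then c = 419 − a·190 − b·445 = 350.46.
At (46, -48): z_contact = −28.9 − 20.3 + 350.46 = 301.3 m.
Depth below ground = 352 − 301.3 = 51 m.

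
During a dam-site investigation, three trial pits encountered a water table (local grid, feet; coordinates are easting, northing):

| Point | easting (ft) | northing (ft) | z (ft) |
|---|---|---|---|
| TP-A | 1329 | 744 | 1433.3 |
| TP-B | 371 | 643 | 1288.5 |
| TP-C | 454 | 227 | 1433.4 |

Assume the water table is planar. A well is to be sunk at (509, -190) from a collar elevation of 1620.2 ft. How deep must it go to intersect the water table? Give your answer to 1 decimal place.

Two edge vectors: TP-A→TP-B = (-958, -101, -144.8), TP-A→TP-C = (-875, -517, 0.1).
Normal n = (TP-A→TP-B) × (TP-A→TP-C) = (-74871.7, 126795.8, 406911).
So ∂z/∂easting = −n_x/n_z = 0.184000 and ∂z/∂northing = −n_y/n_z = −0.311606.
Intercept c from TP-A: 1433.3 − 244.54 + 231.83 = 1420.60.
At (509, -190): z_contact = 93.66 + 59.21 + 1420.60 = 1573.46 ft.
Depth below ground = 1620.2 − 1573.46 = 46.7 ft.

46.7 ft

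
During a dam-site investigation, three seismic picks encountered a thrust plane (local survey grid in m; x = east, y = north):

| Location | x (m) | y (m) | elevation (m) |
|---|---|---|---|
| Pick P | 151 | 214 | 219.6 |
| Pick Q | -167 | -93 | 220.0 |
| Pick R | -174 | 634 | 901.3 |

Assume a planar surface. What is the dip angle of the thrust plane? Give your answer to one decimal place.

52.2°

Let the plane be z = a·x + b·y + c.
Pick Q−Pick P: −318a − 307b = 0.4;  Pick R−Pick P: −325a + 420b = 681.7.
Solving gives a = −0.89764, b = 0.92850.
Gradient magnitude |∇z| = √(a² + b²) = √(0.80575 + 0.86210) = 1.29145.
True dip = arctan(1.29145) = 52.2°, dipping toward SE (azimuth ≈ 136°).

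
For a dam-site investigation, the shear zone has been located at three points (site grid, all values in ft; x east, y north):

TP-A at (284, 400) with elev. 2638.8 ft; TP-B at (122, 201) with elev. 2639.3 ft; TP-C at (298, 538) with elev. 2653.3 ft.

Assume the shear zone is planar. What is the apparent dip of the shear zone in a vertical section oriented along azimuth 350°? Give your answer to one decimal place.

Two edge vectors: TP-A→TP-B = (-162, -199, 0.5), TP-A→TP-C = (14, 138, 14.5).
Normal n = (TP-A→TP-B) × (TP-A→TP-C) = (-2954.5, 2356, -19570).
So ∂z/∂x = −n_x/n_z = −0.15097 and ∂z/∂y = −n_y/n_z = 0.12039.
Unit vector along 350° is (sin 350°, cos 350°) = (-0.1736, 0.9848).
Slope in that direction = a·(-0.1736) + b·(0.9848) = 0.14478.
Apparent dip = arctan|0.14478| = 8.2° (true dip is 10.9°, so apparent ≤ true as expected).

8.2°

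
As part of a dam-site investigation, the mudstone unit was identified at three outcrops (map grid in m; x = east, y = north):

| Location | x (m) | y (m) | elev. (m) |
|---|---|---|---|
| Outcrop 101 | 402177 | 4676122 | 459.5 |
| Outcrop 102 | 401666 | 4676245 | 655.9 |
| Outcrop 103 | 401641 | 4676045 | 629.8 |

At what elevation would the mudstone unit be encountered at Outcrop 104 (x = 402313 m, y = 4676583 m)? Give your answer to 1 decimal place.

492.8 m

Let the plane be z = a·x + b·y + c.
Outcrop 102−Outcrop 101: −511a + 123b = 196.4;  Outcrop 103−Outcrop 101: −536a − 77b = 170.3.
Solving gives a = −0.342623605, b = 0.173327951.
Then c = 459.5 − a·402177 − b·4676122 = −672247.81.
At (402313, 4676583): z = −137841.9 + 810582.5 − 672247.81 = 492.8 m.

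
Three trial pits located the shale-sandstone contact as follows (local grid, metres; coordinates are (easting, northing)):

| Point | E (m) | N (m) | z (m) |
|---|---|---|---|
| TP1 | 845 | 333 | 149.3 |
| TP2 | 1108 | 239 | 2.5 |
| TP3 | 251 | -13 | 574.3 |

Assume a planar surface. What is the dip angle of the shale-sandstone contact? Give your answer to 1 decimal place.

Two edge vectors: TP1→TP2 = (263, -94, -146.8), TP1→TP3 = (-594, -346, 425).
Normal n = (TP1→TP2) × (TP1→TP3) = (-90742.8, -24575.8, -146834).
So ∂z/∂E = −n_x/n_z = −0.61800 and ∂z/∂N = −n_y/n_z = −0.16737.
Gradient magnitude |∇z| = √(a² + b²) = √(0.38192 + 0.02801) = 0.64026.
True dip = arctan(0.64026) = 32.6°, dipping toward ENE (azimuth ≈ 075°).

32.6°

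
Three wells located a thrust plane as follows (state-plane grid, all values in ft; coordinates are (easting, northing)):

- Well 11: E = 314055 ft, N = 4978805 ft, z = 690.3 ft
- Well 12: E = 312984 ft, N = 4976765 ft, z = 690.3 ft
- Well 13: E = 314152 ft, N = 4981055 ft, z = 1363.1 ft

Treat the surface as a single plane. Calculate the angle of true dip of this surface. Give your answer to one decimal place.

35.0°

Two edge vectors: Well 11→Well 12 = (-1071, -2040, 0), Well 11→Well 13 = (97, 2250, 672.8).
Normal n = (Well 11→Well 12) × (Well 11→Well 13) = (-1372512, 720568.8, -2211870).
So ∂z/∂E = −n_x/n_z = −0.62052 and ∂z/∂N = −n_y/n_z = 0.32577.
Gradient magnitude |∇z| = √(a² + b²) = √(0.38505 + 0.10613) = 0.70084.
True dip = arctan(0.70084) = 35.0°, dipping toward ESE (azimuth ≈ 118°).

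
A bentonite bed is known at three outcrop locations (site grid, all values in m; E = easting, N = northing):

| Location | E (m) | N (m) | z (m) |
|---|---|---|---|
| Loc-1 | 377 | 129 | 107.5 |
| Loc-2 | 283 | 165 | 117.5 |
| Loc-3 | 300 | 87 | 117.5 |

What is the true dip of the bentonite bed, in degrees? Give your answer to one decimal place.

6.8°

Let the plane be z = a·E + b·N + c.
Loc-2−Loc-1: −94a + 36b = 10;  Loc-3−Loc-1: −77a − 42b = 10.
Solving gives a = −0.11607, b = −0.02530.
Gradient magnitude |∇z| = √(a² + b²) = √(0.01347 + 0.00064) = 0.11880.
True dip = arctan(0.11880) = 6.8°, dipping toward ENE (azimuth ≈ 078°).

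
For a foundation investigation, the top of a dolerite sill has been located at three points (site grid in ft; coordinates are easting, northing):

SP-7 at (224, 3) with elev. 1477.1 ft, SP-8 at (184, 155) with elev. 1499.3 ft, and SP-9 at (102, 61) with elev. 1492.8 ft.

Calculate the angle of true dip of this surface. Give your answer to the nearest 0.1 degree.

8.3°

Two edge vectors: SP-7→SP-8 = (-40, 152, 22.2), SP-7→SP-9 = (-122, 58, 15.7).
Normal n = (SP-7→SP-8) × (SP-7→SP-9) = (1098.8, -2080.4, 16224).
So ∂z/∂easting = −n_x/n_z = −0.06773 and ∂z/∂northing = −n_y/n_z = 0.12823.
Gradient magnitude |∇z| = √(a² + b²) = √(0.00459 + 0.01644) = 0.14502.
True dip = arctan(0.14502) = 8.3°, dipping toward SSE (azimuth ≈ 152°).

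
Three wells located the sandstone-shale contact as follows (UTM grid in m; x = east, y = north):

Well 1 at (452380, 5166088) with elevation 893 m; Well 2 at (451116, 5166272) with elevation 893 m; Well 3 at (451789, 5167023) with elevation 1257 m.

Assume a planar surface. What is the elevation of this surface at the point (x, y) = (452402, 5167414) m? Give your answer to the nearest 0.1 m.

Two edge vectors: Well 1→Well 2 = (-1264, 184, 0), Well 1→Well 3 = (-591, 935, 364).
Normal n = (Well 1→Well 2) × (Well 1→Well 3) = (66976, 460096, -1073096).
So ∂z/∂x = −n_x/n_z = 0.062413801 and ∂z/∂y = −n_y/n_z = 0.428755675.
Intercept c from Well 1: 893 − 28234.76 − 2214989.55 = −2242331.30.
At (452402, 5167414): z = 28236.1 + 2215558.1 − 2242331.30 = 1462.9 m.

1462.9 m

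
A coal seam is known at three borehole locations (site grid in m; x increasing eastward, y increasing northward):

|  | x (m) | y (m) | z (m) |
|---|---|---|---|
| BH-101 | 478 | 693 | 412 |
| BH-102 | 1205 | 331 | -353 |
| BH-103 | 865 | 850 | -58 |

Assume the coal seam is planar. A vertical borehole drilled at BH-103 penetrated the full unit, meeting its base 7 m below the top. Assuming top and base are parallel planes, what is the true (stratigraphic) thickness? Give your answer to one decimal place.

Let the plane be z = a·x + b·y + c.
BH-102−BH-101: 727a − 362b = −765;  BH-103−BH-101: 387a + 157b = −470.
Solving gives a = −1.14165, b = −0.17950.
|∇z| = √(a²+b²) = 1.15567, so dip δ = arctan(1.15567) = 49.13°.
True thickness = vertical thickness × cos δ = 7 × cos 49.13° = 4.6 m.

4.6 m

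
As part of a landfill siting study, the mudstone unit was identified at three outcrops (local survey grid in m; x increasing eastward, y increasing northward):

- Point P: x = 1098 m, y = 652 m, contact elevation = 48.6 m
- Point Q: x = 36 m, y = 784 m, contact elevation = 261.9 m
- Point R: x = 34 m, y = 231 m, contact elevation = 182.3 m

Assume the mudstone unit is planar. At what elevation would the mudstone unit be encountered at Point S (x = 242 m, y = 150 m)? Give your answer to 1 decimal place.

Let the plane be z = a·x + b·y + c.
Point Q−Point P: −1062a + 132b = 213.3;  Point R−Point P: −1064a − 421b = 133.7.
Solving gives a = −0.182874, b = 0.144604.
Then c = 48.6 − a·1098 − b·652 = 155.11.
At (242, 150): z = −44.3 + 21.7 + 155.11 = 132.5 m.

132.5 m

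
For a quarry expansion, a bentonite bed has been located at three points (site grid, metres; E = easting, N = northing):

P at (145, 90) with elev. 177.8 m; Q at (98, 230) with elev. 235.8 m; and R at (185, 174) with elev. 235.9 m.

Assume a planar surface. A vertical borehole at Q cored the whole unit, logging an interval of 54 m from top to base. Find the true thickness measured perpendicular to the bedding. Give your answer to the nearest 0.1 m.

Let the plane be z = a·E + b·N + c.
Q−P: −47a + 140b = 58;  R−P: 40a + 84b = 58.1.
Solving gives a = 0.34164, b = 0.52898.
|∇z| = √(a²+b²) = 0.62971, so dip δ = arctan(0.62971) = 32.20°.
True thickness = vertical thickness × cos δ = 54 × cos 32.20° = 45.7 m.

45.7 m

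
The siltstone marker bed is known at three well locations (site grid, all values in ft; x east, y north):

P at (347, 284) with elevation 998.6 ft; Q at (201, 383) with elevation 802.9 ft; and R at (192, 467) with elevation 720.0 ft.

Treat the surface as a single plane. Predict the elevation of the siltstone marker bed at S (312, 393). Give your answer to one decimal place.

874.1 ft

Let the plane be z = a·x + b·y + c.
Q−P: −146a + 99b = −195.7;  R−P: −155a + 183b = −278.6.
Solving gives a = 0.72379, b = −0.90936.
Then c = 998.6 − a·347 − b·284 = 1005.70.
At (312, 393): z = 225.8 − 357.4 + 1005.70 = 874.1 ft.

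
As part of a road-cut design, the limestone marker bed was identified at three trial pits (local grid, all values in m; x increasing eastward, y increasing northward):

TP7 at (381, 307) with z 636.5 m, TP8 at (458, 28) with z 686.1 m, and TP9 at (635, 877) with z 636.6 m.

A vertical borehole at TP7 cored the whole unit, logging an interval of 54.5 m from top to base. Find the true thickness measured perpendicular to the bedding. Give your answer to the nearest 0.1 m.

52.6 m

Two edge vectors: TP7→TP8 = (77, -279, 49.6), TP7→TP9 = (254, 570, 0.1).
Normal n = (TP7→TP8) × (TP7→TP9) = (-28299.9, 12590.7, 114756).
So ∂z/∂x = −n_x/n_z = 0.24661 and ∂z/∂y = −n_y/n_z = −0.10972.
|∇z| = √(a²+b²) = 0.26991, so dip δ = arctan(0.26991) = 15.11°.
True thickness = vertical thickness × cos δ = 54.5 × cos 15.11° = 52.6 m.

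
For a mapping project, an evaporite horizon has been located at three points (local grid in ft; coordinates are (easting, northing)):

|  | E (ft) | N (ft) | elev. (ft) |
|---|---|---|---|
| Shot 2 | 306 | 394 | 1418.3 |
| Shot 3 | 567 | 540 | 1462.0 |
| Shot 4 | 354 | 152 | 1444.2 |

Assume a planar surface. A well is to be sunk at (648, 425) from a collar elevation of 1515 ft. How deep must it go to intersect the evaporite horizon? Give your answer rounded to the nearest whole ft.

29 ft

Two edge vectors: Shot 2→Shot 3 = (261, 146, 43.7), Shot 2→Shot 4 = (48, -242, 25.9).
Normal n = (Shot 2→Shot 3) × (Shot 2→Shot 4) = (14356.8, -4662.3, -70170).
So ∂z/∂E = −n_x/n_z = 0.20460 and ∂z/∂N = −n_y/n_z = −0.06644.
Intercept c from Shot 2: 1418.3 − 62.61 + 26.18 = 1381.87.
At (648, 425): z_contact = 132.6 − 28.2 + 1381.87 = 1486.2 ft.
Depth below ground = 1515 − 1486.2 = 29 ft.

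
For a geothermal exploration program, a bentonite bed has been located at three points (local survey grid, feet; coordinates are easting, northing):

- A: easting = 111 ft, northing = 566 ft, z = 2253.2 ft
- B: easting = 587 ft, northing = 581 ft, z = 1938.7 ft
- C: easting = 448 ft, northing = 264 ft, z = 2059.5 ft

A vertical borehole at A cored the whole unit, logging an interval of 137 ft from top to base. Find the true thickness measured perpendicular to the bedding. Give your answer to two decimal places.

Two edge vectors: A→B = (476, 15, -314.5), A→C = (337, -302, -193.7).
Normal n = (A→B) × (A→C) = (-97884.5, -13785.3, -148807).
So ∂z/∂easting = −n_x/n_z = −0.65779 and ∂z/∂northing = −n_y/n_z = −0.09264.
|∇z| = √(a²+b²) = 0.66429, so dip δ = arctan(0.66429) = 33.60°.
True thickness = vertical thickness × cos δ = 137 × cos 33.60° = 114.12 ft.

114.12 ft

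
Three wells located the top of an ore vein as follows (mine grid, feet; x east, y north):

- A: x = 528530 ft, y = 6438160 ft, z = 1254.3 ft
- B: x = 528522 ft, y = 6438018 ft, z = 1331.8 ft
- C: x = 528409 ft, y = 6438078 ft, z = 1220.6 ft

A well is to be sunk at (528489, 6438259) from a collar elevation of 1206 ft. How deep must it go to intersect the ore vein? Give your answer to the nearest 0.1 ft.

Let the plane be z = a·x + b·y + c.
B−A: −8a − 142b = 77.5;  C−A: −121a − 82b = −33.7.
Solving gives a = 0.674113518, b = −0.583752874.
Then c = 1254.3 − a·528530 − b·6438160 = 3403259.49.
At (528489, 6438259): z_contact = 356261.58 − 3758352.20 + 3403259.49 = 1168.87 ft.
Depth below ground = 1206 − 1168.87 = 37.1 ft.

37.1 ft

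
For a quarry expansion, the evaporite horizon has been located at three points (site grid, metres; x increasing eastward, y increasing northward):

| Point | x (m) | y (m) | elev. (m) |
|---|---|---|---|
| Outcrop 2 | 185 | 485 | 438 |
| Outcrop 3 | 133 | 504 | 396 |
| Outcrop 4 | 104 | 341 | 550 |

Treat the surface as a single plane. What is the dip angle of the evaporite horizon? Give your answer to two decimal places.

48.00°

Two edge vectors: Outcrop 2→Outcrop 3 = (-52, 19, -42), Outcrop 2→Outcrop 4 = (-81, -144, 112).
Normal n = (Outcrop 2→Outcrop 3) × (Outcrop 2→Outcrop 4) = (-3920, 9226, 9027).
So ∂z/∂x = −n_x/n_z = 0.43425 and ∂z/∂y = −n_y/n_z = −1.02204.
Gradient magnitude |∇z| = √(a² + b²) = √(0.18858 + 1.04458) = 1.11047.
True dip = arctan(1.11047) = 48.00°, dipping toward NNW (azimuth ≈ 337°).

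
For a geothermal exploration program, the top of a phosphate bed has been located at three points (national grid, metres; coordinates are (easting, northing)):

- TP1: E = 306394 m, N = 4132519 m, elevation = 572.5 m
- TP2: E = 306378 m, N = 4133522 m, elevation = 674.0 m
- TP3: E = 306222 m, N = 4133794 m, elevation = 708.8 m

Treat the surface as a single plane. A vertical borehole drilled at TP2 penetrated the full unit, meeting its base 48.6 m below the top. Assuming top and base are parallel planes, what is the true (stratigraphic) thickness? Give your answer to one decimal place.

48.3 m

Let the plane be z = a·E + b·N + c.
TP2−TP1: −16a + 1003b = 101.5;  TP3−TP1: −172a + 1275b = 136.3.
Solving gives a = −0.04797, b = 0.10043.
|∇z| = √(a²+b²) = 0.11130, so dip δ = arctan(0.11130) = 6.35°.
True thickness = vertical thickness × cos δ = 48.6 × cos 6.35° = 48.3 m.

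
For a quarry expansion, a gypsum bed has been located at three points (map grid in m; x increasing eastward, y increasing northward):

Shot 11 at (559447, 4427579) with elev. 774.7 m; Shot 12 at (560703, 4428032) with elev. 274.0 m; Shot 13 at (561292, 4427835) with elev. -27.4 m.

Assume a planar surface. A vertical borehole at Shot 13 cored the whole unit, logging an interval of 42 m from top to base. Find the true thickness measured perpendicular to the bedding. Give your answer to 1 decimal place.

37.8 m

Let the plane be z = a·x + b·y + c.
Shot 12−Shot 11: 1256a + 453b = −500.7;  Shot 13−Shot 11: 1845a + 256b = −802.1.
Solving gives a = −0.45731, b = 0.16266.
|∇z| = √(a²+b²) = 0.48538, so dip δ = arctan(0.48538) = 25.89°.
True thickness = vertical thickness × cos δ = 42 × cos 25.89° = 37.8 m.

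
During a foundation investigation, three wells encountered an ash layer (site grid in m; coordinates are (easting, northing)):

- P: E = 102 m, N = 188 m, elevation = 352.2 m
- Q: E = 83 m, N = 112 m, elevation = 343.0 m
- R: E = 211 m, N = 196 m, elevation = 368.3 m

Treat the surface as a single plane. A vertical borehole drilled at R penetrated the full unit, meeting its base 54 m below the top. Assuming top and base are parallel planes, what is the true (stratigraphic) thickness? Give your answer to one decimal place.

53.3 m

Let the plane be z = a·E + b·N + c.
Q−P: −19a − 76b = −9.2;  R−P: 109a + 8b = 16.1.
Solving gives a = 0.14142, b = 0.08570.
|∇z| = √(a²+b²) = 0.16536, so dip δ = arctan(0.16536) = 9.39°.
True thickness = vertical thickness × cos δ = 54 × cos 9.39° = 53.3 m.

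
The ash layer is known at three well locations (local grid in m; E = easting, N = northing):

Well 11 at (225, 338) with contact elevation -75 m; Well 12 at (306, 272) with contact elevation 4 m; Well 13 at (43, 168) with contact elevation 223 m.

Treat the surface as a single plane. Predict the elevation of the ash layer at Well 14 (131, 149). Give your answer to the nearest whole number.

Let the plane be z = a·E + b·N + c.
Well 12−Well 11: 81a − 66b = 79;  Well 13−Well 11: −182a − 170b = 298.
Solving gives a = −0.24195, b = −1.49391.
Then c = -75 − a·225 − b·338 = 484.38.
At (131, 149): z = −31.7 − 222.6 + 484.38 = 230.1 m.

230 m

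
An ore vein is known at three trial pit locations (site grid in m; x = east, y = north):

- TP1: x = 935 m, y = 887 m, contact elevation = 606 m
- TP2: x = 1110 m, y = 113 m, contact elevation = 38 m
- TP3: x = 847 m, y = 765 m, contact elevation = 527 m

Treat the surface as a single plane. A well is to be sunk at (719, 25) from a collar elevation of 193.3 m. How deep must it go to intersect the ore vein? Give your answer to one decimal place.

182.4 m

Two edge vectors: TP1→TP2 = (175, -774, -568), TP1→TP3 = (-88, -122, -79).
Normal n = (TP1→TP2) × (TP1→TP3) = (-8150, 63809, -89462).
So ∂z/∂x = −n_x/n_z = −0.091100 and ∂z/∂y = −n_y/n_z = 0.713253.
Intercept c from TP1: 606 + 85.18 − 632.66 = 58.52.
At (719, 25): z_contact = −65.50 + 17.83 + 58.52 = 10.85 m.
Depth below ground = 193.3 − 10.85 = 182.4 m.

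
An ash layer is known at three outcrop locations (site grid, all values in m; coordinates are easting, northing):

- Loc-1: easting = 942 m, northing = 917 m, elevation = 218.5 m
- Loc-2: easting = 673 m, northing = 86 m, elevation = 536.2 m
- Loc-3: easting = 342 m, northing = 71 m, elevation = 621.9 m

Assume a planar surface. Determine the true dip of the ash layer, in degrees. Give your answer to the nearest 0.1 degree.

Let the plane be z = a·easting + b·northing + c.
Loc-2−Loc-1: −269a − 831b = 317.7;  Loc-3−Loc-1: −600a − 846b = 403.4.
Solving gives a = −0.24518, b = −0.30294.
Gradient magnitude |∇z| = √(a² + b²) = √(0.06012 + 0.09177) = 0.38973.
True dip = arctan(0.38973) = 21.3°, dipping toward NE (azimuth ≈ 039°).

21.3°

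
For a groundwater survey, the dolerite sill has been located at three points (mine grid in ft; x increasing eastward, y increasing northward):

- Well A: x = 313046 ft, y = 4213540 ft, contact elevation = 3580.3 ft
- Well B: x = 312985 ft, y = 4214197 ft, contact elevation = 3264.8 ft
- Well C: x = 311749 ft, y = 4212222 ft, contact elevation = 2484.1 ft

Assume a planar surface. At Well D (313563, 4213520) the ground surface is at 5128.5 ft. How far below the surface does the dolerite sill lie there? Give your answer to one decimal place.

911.0 ft

Let the plane be z = a·x + b·y + c.
Well B−Well A: −61a + 657b = −315.5;  Well C−Well A: −1297a − 1318b = −1096.2.
Solving gives a = 1.218230035, b = −0.367104974.
Then c = 3580.3 − a·313046 − b·4213540 = 1169029.75.
At (313563, 4213520): z_contact = 381991.86 − 1546804.15 + 1169029.75 = 4217.47 ft.
Depth below ground = 5128.5 − 4217.47 = 911.0 ft.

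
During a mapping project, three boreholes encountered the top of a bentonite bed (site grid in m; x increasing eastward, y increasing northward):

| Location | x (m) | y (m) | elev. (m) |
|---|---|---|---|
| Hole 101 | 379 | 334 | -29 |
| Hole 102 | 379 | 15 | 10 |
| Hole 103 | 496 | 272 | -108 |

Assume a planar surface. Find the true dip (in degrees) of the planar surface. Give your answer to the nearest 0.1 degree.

36.9°

Two edge vectors: Hole 101→Hole 102 = (0, -319, 39), Hole 101→Hole 103 = (117, -62, -79).
Normal n = (Hole 101→Hole 102) × (Hole 101→Hole 103) = (27619, 4563, 37323).
So ∂z/∂x = −n_x/n_z = −0.74000 and ∂z/∂y = −n_y/n_z = −0.12226.
Gradient magnitude |∇z| = √(a² + b²) = √(0.54760 + 0.01495) = 0.75003.
True dip = arctan(0.75003) = 36.9°, dipping toward E (azimuth ≈ 081°).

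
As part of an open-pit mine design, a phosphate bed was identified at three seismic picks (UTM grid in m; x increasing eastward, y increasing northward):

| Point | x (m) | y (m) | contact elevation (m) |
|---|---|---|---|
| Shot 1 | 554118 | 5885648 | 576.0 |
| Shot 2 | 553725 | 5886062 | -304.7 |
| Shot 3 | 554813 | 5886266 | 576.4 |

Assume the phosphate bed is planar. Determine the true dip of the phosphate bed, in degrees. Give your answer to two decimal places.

57.06°

Two edge vectors: Shot 1→Shot 2 = (-393, 414, -880.7), Shot 1→Shot 3 = (695, 618, 0.4).
Normal n = (Shot 1→Shot 2) × (Shot 1→Shot 3) = (544438.2, -611929.3, -530604).
So ∂z/∂x = −n_x/n_z = 1.02607 and ∂z/∂y = −n_y/n_z = −1.15327.
Gradient magnitude |∇z| = √(a² + b²) = √(1.05282 + 1.33003) = 1.54365.
True dip = arctan(1.54365) = 57.06°, dipping toward NW (azimuth ≈ 318°).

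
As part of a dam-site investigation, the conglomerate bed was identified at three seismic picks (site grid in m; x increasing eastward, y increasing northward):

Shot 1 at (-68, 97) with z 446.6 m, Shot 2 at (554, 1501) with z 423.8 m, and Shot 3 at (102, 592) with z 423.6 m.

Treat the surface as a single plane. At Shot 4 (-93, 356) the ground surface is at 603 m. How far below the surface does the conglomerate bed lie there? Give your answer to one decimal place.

Two edge vectors: Shot 1→Shot 2 = (622, 1404, -22.8), Shot 1→Shot 3 = (170, 495, -23).
Normal n = (Shot 1→Shot 2) × (Shot 1→Shot 3) = (-21006, 10430, 69210).
So ∂z/∂x = −n_x/n_z = 0.303511 and ∂z/∂y = −n_y/n_z = −0.150701.
Intercept c from Shot 1: 446.6 + 20.64 + 14.62 = 481.86.
At (-93, 356): z_contact = −28.23 − 53.65 + 481.86 = 399.98 m.
Depth below ground = 603 − 399.98 = 203.0 m.

203.0 m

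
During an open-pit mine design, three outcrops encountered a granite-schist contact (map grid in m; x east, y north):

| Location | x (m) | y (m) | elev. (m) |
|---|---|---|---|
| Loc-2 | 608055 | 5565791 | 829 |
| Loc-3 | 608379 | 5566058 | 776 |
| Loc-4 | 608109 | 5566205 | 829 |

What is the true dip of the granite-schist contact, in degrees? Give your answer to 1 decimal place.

10.5°

Let the plane be z = a·x + b·y + c.
Loc-3−Loc-2: 324a + 267b = −53;  Loc-4−Loc-2: 54a + 414b = 0.
Solving gives a = −0.18328, b = 0.02391.
Gradient magnitude |∇z| = √(a² + b²) = √(0.03359 + 0.00057) = 0.18483.
True dip = arctan(0.18483) = 10.5°, dipping toward E (azimuth ≈ 097°).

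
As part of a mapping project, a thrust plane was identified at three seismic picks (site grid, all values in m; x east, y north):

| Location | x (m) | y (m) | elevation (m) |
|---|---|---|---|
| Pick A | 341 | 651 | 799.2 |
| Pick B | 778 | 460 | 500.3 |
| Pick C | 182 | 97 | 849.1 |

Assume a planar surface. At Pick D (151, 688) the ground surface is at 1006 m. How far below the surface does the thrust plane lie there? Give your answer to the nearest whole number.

Let the plane be z = a·x + b·y + c.
Pick B−Pick A: 437a − 191b = −298.9;  Pick C−Pick A: −159a − 554b = 49.9.
Solving gives a = −0.64273, b = 0.09439.
Then c = 799.2 − a·341 − b·651 = 956.92.
At (151, 688): z_contact = −97.1 + 64.9 + 956.92 = 924.8 m.
Depth below ground = 1006 − 924.8 = 81 m.

81 m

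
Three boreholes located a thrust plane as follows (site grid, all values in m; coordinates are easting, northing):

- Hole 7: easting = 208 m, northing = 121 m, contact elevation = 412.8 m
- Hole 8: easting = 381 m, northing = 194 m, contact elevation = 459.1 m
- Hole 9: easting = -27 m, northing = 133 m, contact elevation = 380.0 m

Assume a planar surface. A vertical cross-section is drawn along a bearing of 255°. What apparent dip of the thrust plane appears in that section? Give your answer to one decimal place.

12.3°

Let the plane be z = a·easting + b·northing + c.
Hole 8−Hole 7: 173a + 73b = 46.3;  Hole 9−Hole 7: −235a + 12b = −32.8.
Solving gives a = 0.15340, b = 0.27071.
Unit vector along 255° is (sin 255°, cos 255°) = (-0.9659, -0.2588).
Slope in that direction = a·(-0.9659) + b·(-0.2588) = −0.21824.
Apparent dip = arctan|0.21824| = 12.3° (true dip is 17.3°, so apparent ≤ true as expected).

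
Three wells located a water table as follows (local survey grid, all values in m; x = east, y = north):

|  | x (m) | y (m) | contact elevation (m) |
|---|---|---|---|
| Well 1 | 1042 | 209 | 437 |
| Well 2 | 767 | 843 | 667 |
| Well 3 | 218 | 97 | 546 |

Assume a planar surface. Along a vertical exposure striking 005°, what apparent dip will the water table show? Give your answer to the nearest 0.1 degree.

Let the plane be z = a·x + b·y + c.
Well 2−Well 1: −275a + 634b = 230;  Well 3−Well 1: −824a − 112b = 109.
Solving gives a = −0.17148, b = 0.28840.
Unit vector along 005° is (sin 5°, cos 5°) = (0.0872, 0.9962).
Slope in that direction = a·(0.0872) + b·(0.9962) = 0.27235.
Apparent dip = arctan|0.27235| = 15.2° (true dip is 18.5°, so apparent ≤ true as expected).

15.2°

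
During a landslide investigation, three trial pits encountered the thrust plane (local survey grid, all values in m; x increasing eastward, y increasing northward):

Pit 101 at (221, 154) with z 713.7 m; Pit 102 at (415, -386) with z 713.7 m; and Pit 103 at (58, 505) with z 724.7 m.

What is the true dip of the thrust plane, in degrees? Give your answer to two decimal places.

17.58°

Two edge vectors: Pit 101→Pit 102 = (194, -540, 0), Pit 101→Pit 103 = (-163, 351, 11).
Normal n = (Pit 101→Pit 102) × (Pit 101→Pit 103) = (-5940, -2134, -19926).
So ∂z/∂x = −n_x/n_z = −0.29810 and ∂z/∂y = −n_y/n_z = −0.10710.
Gradient magnitude |∇z| = √(a² + b²) = √(0.08887 + 0.01147) = 0.31676.
True dip = arctan(0.31676) = 17.58°, dipping toward ENE (azimuth ≈ 070°).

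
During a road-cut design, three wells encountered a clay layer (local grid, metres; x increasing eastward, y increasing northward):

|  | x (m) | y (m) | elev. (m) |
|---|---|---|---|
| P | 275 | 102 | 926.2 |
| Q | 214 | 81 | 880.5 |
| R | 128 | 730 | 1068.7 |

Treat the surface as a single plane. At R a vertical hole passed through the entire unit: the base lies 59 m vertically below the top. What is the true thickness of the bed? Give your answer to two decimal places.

47.79 m

Let the plane be z = a·x + b·y + c.
Q−P: −61a − 21b = −45.7;  R−P: −147a + 628b = 142.5.
Solving gives a = 0.62102, b = 0.37228.
|∇z| = √(a²+b²) = 0.72405, so dip δ = arctan(0.72405) = 35.91°.
True thickness = vertical thickness × cos δ = 59 × cos 35.91° = 47.79 m.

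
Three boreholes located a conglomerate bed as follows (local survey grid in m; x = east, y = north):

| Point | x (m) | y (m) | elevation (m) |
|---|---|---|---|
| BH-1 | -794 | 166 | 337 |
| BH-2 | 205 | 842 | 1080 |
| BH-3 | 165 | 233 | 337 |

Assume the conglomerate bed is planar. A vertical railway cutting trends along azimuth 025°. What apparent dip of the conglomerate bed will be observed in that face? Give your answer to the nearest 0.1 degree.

Let the plane be z = a·x + b·y + c.
BH-2−BH-1: 999a + 676b = 743;  BH-3−BH-1: 959a + 67b = 0.
Solving gives a = −0.08563, b = 1.22566.
Unit vector along 025° is (sin 25°, cos 25°) = (0.4226, 0.9063).
Slope in that direction = a·(0.4226) + b·(0.9063) = 1.07463.
Apparent dip = arctan|1.07463| = 47.1° (true dip is 50.9°, so apparent ≤ true as expected).

47.1°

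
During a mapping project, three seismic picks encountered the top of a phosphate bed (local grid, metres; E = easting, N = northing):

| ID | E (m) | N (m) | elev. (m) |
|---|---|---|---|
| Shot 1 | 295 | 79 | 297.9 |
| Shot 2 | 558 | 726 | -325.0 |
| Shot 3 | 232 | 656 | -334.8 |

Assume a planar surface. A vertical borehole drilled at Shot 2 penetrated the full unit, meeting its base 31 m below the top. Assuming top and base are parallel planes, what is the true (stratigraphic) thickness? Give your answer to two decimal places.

Let the plane be z = a·E + b·N + c.
Shot 2−Shot 1: 263a + 647b = −622.9;  Shot 3−Shot 1: −63a + 577b = −632.7.
Solving gives a = 0.25943, b = −1.06821.
|∇z| = √(a²+b²) = 1.09926, so dip δ = arctan(1.09926) = 47.71°.
True thickness = vertical thickness × cos δ = 31 × cos 47.71° = 20.86 m.

20.86 m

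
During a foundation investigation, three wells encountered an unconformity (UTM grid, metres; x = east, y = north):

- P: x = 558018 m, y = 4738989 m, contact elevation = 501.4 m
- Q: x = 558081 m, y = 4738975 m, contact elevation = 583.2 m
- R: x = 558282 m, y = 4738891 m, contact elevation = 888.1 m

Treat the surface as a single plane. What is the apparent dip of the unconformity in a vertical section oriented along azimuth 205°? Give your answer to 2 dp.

29.60°

Two edge vectors: P→Q = (63, -14, 81.8), P→R = (264, -98, 386.7).
Normal n = (P→Q) × (P→R) = (2602.6, -2766.9, -2478).
So ∂z/∂x = −n_x/n_z = 1.05028 and ∂z/∂y = −n_y/n_z = −1.11659.
Unit vector along 205° is (sin 205°, cos 205°) = (-0.4226, -0.9063).
Slope in that direction = a·(-0.4226) + b·(-0.9063) = 0.56810.
Apparent dip = arctan|0.56810| = 29.60° (true dip is 56.9°, so apparent ≤ true as expected).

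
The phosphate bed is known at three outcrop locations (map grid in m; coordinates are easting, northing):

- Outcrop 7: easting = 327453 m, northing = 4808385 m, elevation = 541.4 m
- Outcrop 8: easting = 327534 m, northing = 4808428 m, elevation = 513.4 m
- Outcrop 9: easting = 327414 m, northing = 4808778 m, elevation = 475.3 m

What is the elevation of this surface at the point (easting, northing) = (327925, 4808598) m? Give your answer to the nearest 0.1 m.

Two edge vectors: Outcrop 7→Outcrop 8 = (81, 43, -28), Outcrop 7→Outcrop 9 = (-39, 393, -66.1).
Normal n = (Outcrop 7→Outcrop 8) × (Outcrop 7→Outcrop 9) = (8161.7, 6446.1, 33510).
So ∂z/∂easting = −n_x/n_z = −0.243560131 and ∂z/∂northing = −n_y/n_z = −0.192363474.
Intercept c from Outcrop 7: 541.4 + 79754.50 + 924957.64 = 1005253.54.
At (327925, 4808598): z = −79869.5 − 924998.6 + 1005253.54 = 385.5 m.

385.5 m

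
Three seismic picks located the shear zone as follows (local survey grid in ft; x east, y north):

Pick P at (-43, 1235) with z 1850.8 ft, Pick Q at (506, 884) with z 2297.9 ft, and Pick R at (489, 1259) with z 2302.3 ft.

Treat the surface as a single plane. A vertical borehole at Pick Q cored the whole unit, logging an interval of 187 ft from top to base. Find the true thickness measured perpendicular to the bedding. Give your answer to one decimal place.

142.6 ft

Let the plane be z = a·x + b·y + c.
Pick Q−Pick P: 549a − 351b = 447.1;  Pick R−Pick P: 532a + 24b = 451.5.
Solving gives a = 0.84642, b = 0.05010.
|∇z| = √(a²+b²) = 0.84791, so dip δ = arctan(0.84791) = 40.29°.
True thickness = vertical thickness × cos δ = 187 × cos 40.29° = 142.6 ft.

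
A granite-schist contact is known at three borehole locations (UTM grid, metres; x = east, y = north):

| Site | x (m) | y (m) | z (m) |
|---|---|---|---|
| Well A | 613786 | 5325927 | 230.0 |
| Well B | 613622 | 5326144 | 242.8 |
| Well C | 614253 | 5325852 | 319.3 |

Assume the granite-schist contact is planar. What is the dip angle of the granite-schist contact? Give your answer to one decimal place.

Two edge vectors: Well A→Well B = (-164, 217, 12.8), Well A→Well C = (467, -75, 89.3).
Normal n = (Well A→Well B) × (Well A→Well C) = (20338.1, 20622.8, -89039).
So ∂z/∂x = −n_x/n_z = 0.22842 and ∂z/∂y = −n_y/n_z = 0.23162.
Gradient magnitude |∇z| = √(a² + b²) = √(0.05217 + 0.05365) = 0.32530.
True dip = arctan(0.32530) = 18.0°, dipping toward SW (azimuth ≈ 225°).

18.0°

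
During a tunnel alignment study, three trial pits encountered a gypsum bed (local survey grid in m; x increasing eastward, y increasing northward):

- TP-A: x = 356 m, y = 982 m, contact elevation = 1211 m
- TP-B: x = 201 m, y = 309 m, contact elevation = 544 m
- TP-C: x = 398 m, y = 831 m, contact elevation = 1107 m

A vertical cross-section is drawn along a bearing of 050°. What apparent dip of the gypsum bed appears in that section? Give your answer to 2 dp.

45.13°

Let the plane be z = a·x + b·y + c.
TP-B−TP-A: −155a − 673b = −667;  TP-C−TP-A: 42a − 151b = −104.
Solving gives a = 0.59463, b = 0.85413.
Unit vector along 050° is (sin 50°, cos 50°) = (0.7660, 0.6428).
Slope in that direction = a·(0.7660) + b·(0.6428) = 1.00454.
Apparent dip = arctan|1.00454| = 45.13° (true dip is 46.1°, so apparent ≤ true as expected).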